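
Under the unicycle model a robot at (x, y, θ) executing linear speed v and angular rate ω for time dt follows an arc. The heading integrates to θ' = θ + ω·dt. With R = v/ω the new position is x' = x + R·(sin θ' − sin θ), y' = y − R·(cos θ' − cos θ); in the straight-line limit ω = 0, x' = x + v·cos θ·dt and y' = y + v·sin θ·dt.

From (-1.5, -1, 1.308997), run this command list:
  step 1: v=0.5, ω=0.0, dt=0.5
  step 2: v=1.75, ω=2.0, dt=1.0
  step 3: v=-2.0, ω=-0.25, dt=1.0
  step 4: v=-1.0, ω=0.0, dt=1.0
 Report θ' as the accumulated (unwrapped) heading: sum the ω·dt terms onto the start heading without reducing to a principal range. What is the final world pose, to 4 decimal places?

step 1: θ'=1.3090 (straight) → pose (-1.4353, -0.7585, 1.3090)
step 2: θ'=3.3090 (R=0.8750) → pose (-2.4263, 0.3307, 3.3090)
step 3: θ'=3.0590 (R=8.0000) → pose (-0.4333, 0.4153, 3.0590)
step 4: θ'=3.0590 (straight) → pose (0.5633, 0.3328, 3.0590)

(0.5633, 0.3328, 3.0590)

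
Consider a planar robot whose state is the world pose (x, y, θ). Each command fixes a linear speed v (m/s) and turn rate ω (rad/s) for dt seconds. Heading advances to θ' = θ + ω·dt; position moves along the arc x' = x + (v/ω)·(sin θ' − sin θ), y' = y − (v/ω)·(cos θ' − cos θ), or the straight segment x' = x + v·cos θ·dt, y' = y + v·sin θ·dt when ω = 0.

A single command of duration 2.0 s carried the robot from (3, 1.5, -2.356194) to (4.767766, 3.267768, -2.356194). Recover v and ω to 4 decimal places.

Δθ = -2.356194 − -2.356194 = 0.000000
ω = Δθ/dt = 0.000000/2.0 = 0.0000
ω = 0 → v = (Δx·cos θ + Δy·sin θ)/dt = -1.2500

v = -1.2500, ω = 0.0000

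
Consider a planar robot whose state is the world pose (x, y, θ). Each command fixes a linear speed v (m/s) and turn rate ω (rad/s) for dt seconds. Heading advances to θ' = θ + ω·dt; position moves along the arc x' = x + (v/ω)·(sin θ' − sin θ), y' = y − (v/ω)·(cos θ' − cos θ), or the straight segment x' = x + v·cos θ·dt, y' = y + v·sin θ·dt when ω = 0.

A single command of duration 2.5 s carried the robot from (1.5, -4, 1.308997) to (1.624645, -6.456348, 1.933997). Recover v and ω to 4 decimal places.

Δθ = 1.933997 − 1.308997 = 0.625000
ω = Δθ/dt = 0.625000/2.5 = 0.2500
R = −Δy/(cos θ' − cos θ) = -4.0000
v = R·ω = -4.0000·0.2500 = -1.0000

v = -1.0000, ω = 0.2500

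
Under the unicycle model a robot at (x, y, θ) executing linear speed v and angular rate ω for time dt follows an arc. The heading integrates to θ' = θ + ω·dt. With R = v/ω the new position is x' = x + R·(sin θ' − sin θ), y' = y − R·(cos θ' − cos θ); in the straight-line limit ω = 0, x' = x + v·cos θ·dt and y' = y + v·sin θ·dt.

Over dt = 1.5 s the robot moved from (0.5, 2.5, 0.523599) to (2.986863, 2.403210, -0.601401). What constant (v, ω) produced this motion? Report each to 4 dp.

Δθ = -0.601401 − 0.523599 = -1.125000
ω = Δθ/dt = -1.125000/1.5 = -0.7500
R = Δx/(sin θ' − sin θ) = -2.3333
v = R·ω = -2.3333·-0.7500 = 1.7500

v = 1.7500, ω = -0.7500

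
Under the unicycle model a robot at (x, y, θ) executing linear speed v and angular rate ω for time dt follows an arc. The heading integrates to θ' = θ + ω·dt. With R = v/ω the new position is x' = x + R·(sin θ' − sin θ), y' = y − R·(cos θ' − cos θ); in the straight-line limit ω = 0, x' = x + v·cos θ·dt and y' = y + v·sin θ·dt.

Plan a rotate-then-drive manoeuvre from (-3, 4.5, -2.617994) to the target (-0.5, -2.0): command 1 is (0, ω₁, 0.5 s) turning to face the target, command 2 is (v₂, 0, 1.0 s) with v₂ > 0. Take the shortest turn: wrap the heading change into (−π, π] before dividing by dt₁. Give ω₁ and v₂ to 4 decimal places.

ω₁ = 2.8287, v₂ = 6.9642

heading to target = atan2(-2−4.5, -0.5−-3) = -1.2036
Δθ = wrap(-1.2036 − -2.6180) = 1.4144; ω₁ = Δθ/dt₁ = 2.8287
distance = √((-0.5−-3)² + (-2−4.5)²) = 6.9642; v₂ = distance/dt₂ = 6.9642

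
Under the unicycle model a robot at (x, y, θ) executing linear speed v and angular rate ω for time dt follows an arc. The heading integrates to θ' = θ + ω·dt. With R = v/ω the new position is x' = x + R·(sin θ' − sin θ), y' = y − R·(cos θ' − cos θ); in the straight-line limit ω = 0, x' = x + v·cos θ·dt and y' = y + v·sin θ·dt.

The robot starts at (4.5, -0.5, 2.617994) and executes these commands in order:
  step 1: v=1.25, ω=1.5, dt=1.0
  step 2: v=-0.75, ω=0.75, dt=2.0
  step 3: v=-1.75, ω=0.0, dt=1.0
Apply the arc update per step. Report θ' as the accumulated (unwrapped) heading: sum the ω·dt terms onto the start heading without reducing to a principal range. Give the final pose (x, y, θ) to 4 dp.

step 1: θ'=4.1180 (R=0.8333) → pose (3.3929, -0.7550, 4.1180)
step 2: θ'=5.6180 (R=-1.0000) → pose (3.1816, 0.5918, 5.6180)
step 3: θ'=5.6180 (straight) → pose (1.8048, 1.6719, 5.6180)

(1.8048, 1.6719, 5.6180)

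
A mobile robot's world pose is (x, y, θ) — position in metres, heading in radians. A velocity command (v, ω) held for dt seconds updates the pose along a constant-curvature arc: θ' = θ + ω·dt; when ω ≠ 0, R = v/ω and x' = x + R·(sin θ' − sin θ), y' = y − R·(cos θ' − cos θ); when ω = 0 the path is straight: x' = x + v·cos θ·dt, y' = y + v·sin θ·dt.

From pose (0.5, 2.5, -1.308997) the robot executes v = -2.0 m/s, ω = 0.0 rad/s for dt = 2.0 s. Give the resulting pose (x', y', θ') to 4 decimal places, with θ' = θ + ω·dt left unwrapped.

(-0.5353, 6.3637, -1.3090)

θ' = -1.3090 + 0.0·2.0 = -1.3090
ω = 0 → straight: x' = 0.5 + -2.0·cos(-1.3090)·2.0 = -0.5353
y' = 2.5 + -2.0·sin(-1.3090)·2.0 = 6.3637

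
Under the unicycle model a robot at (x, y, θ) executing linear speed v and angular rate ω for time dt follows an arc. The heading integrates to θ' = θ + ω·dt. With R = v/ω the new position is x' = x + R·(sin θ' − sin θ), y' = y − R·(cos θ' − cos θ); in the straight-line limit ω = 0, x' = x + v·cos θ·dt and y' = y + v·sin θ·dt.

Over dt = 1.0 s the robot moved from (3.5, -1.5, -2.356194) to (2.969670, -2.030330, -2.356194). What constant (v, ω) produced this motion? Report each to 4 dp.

Δθ = -2.356194 − -2.356194 = 0.000000
ω = Δθ/dt = 0.000000/1.0 = 0.0000
ω = 0 → v = (Δx·cos θ + Δy·sin θ)/dt = 0.7500

v = 0.7500, ω = 0.0000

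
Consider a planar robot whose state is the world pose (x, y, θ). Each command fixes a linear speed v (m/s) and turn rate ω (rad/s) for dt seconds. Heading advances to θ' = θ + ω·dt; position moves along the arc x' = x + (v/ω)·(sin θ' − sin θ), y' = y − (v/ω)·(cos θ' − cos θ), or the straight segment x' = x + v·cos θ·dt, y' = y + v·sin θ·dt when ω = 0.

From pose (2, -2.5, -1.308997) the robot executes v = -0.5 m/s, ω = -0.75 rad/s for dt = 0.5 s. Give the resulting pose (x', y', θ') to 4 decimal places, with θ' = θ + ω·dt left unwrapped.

(1.9816, -2.2521, -1.6840)

θ' = -1.3090 + -0.75·0.5 = -1.6840
R = v/ω = -0.5/-0.75 = 0.6667
x' = 2 + 0.6667·(sin -1.6840 − sin -1.3090) = 1.9816
y' = -2.5 − 0.6667·(cos -1.6840 − cos -1.3090) = -2.2521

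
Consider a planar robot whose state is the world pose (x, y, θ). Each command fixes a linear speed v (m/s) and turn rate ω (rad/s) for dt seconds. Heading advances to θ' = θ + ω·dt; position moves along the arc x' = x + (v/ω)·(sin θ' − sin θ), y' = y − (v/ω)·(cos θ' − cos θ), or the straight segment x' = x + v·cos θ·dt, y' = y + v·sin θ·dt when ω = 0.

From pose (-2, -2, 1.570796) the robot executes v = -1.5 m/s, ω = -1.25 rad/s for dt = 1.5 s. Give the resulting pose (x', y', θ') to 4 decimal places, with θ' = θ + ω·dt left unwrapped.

θ' = 1.5708 + -1.25·1.5 = -0.3042
R = v/ω = -1.5/-1.25 = 1.2000
x' = -2 + 1.2000·(sin -0.3042 − sin 1.5708) = -3.5594
y' = -2 − 1.2000·(cos -0.3042 − cos 1.5708) = -3.1449

(-3.5594, -3.1449, -0.3042)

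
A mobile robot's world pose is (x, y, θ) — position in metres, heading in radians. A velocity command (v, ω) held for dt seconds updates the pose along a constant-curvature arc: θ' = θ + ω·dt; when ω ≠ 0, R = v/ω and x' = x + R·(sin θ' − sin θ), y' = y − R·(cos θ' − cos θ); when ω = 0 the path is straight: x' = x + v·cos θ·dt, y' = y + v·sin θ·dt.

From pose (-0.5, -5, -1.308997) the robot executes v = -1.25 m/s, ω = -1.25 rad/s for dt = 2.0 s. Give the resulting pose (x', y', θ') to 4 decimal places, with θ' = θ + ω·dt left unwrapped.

(1.0849, -3.9558, -3.8090)

θ' = -1.3090 + -1.25·2.0 = -3.8090
R = v/ω = -1.25/-1.25 = 1.0000
x' = -0.5 + 1.0000·(sin -3.8090 − sin -1.3090) = 1.0849
y' = -5 − 1.0000·(cos -3.8090 − cos -1.3090) = -3.9558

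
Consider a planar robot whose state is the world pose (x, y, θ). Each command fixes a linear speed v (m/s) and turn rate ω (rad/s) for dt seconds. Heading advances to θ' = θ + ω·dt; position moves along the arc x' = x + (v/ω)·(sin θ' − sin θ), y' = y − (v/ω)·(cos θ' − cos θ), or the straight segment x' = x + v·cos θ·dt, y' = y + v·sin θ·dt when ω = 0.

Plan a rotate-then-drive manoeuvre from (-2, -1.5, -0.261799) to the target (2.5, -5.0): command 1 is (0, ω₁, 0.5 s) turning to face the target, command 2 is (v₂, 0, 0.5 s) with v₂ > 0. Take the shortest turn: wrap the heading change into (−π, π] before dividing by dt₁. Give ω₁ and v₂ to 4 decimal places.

heading to target = atan2(-5−-1.5, 2.5−-2) = -0.6610
Δθ = wrap(-0.6610 − -0.2618) = -0.3992; ω₁ = Δθ/dt₁ = -0.7985
distance = √((2.5−-2)² + (-5−-1.5)²) = 5.7009; v₂ = distance/dt₂ = 11.4018

ω₁ = -0.7985, v₂ = 11.4018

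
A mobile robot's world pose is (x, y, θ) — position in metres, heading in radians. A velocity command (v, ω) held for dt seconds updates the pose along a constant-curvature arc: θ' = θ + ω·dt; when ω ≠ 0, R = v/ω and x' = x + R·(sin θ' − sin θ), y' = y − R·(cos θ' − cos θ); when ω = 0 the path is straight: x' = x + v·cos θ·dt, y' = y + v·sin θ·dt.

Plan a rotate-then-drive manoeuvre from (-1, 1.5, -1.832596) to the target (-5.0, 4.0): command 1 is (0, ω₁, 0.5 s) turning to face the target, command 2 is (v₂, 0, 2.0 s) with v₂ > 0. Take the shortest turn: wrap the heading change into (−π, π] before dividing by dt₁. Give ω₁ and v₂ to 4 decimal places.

heading to target = atan2(4−1.5, -5−-1) = 2.5830
Δθ = wrap(2.5830 − -1.8326) = -1.8676; ω₁ = Δθ/dt₁ = -3.7352
distance = √((-5−-1)² + (4−1.5)²) = 4.7170; v₂ = distance/dt₂ = 2.3585

ω₁ = -3.7352, v₂ = 2.3585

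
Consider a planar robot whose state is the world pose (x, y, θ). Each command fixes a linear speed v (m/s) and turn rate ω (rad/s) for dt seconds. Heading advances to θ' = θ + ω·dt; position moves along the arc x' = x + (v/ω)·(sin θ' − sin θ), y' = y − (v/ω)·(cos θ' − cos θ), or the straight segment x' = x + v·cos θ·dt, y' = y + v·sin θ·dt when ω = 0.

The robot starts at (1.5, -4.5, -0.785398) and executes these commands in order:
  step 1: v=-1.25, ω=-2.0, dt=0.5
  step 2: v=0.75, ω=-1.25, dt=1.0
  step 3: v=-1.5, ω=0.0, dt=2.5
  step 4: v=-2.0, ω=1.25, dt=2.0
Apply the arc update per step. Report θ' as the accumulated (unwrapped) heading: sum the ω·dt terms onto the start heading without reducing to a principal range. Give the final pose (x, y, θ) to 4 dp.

(5.1842, -1.0292, -0.5354)

step 1: θ'=-1.7854 (R=0.6250) → pose (1.3313, -3.9250, -1.7854)
step 2: θ'=-3.0354 (R=-0.6000) → pose (0.8086, -4.3938, -3.0354)
step 3: θ'=-3.0354 (straight) → pose (4.5375, -3.9963, -3.0354)
step 4: θ'=-0.5354 (R=-1.6000) → pose (5.1842, -1.0292, -0.5354)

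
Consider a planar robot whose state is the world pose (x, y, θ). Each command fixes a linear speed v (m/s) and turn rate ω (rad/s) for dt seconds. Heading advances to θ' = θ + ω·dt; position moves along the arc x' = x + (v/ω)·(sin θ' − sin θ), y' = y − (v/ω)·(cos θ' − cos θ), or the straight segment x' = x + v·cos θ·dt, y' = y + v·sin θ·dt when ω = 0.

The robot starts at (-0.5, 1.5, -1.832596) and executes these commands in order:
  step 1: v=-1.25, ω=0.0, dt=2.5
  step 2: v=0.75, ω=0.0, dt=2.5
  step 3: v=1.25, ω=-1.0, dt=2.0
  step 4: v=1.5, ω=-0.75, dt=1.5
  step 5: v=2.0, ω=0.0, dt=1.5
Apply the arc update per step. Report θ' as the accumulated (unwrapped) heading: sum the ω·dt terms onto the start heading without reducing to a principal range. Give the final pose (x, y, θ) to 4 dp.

(-2.1178, 7.0047, -4.9576)

step 1: θ'=-1.8326 (straight) → pose (0.3088, 4.5185, -1.8326)
step 2: θ'=-1.8326 (straight) → pose (-0.1765, 2.7074, -1.8326)
step 3: θ'=-3.8326 (R=-1.2500) → pose (-2.1805, 2.0677, -3.8326)
step 4: θ'=-4.9576 (R=-2.0000) → pose (-2.8461, 4.0944, -4.9576)
step 5: θ'=-4.9576 (straight) → pose (-2.1178, 7.0047, -4.9576)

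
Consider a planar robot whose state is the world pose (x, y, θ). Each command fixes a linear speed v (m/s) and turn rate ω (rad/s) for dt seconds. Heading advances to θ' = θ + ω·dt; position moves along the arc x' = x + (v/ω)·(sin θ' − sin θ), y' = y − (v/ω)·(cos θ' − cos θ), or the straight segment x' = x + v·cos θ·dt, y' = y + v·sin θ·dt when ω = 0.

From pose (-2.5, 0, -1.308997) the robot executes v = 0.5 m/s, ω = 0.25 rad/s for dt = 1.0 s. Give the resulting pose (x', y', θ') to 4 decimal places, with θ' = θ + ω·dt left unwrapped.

θ' = -1.3090 + 0.25·1.0 = -1.0590
R = v/ω = 0.5/0.25 = 2.0000
x' = -2.5 + 2.0000·(sin -1.0590 − sin -1.3090) = -2.3119
y' = 0 − 2.0000·(cos -1.0590 − cos -1.3090) = -0.4619

(-2.3119, -0.4619, -1.0590)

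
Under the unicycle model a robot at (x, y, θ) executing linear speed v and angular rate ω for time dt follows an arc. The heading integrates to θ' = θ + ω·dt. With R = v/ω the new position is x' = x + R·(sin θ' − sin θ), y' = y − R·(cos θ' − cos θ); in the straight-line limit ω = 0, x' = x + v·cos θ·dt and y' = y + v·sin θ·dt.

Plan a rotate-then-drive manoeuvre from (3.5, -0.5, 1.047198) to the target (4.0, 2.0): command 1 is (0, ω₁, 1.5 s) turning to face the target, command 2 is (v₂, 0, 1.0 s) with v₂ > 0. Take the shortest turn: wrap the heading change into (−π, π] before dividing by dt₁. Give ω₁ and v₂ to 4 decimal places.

heading to target = atan2(2−-0.5, 4−3.5) = 1.3734
Δθ = wrap(1.3734 − 1.0472) = 0.3262; ω₁ = Δθ/dt₁ = 0.2175
distance = √((4−3.5)² + (2−-0.5)²) = 2.5495; v₂ = distance/dt₂ = 2.5495

ω₁ = 0.2175, v₂ = 2.5495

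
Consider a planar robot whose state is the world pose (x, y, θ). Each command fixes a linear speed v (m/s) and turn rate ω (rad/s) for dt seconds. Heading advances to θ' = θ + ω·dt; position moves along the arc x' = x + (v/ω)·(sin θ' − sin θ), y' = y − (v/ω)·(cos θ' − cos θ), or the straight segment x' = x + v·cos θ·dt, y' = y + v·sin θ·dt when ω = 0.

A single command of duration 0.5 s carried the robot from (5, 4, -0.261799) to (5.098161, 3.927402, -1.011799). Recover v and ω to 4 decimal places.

v = 0.2500, ω = -1.5000

Δθ = -1.011799 − -0.261799 = -0.750000
ω = Δθ/dt = -0.750000/0.5 = -1.5000
R = Δx/(sin θ' − sin θ) = -0.1667
v = R·ω = -0.1667·-1.5000 = 0.2500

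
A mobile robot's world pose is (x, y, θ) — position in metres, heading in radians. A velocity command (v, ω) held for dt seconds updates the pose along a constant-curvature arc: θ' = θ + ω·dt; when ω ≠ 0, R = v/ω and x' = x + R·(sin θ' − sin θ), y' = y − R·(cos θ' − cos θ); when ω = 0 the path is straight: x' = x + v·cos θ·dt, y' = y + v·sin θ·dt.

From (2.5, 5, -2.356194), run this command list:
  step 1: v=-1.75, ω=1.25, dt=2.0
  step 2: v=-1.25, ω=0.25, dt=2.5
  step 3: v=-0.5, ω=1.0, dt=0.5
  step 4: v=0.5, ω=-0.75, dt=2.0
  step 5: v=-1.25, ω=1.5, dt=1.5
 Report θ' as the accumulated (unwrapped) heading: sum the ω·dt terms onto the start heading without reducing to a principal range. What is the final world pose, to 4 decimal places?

step 1: θ'=0.1438 (R=-1.4000) → pose (1.3094, 7.3755, 0.1438)
step 2: θ'=0.7688 (R=-5.0000) → pose (-1.4504, 6.0208, 0.7688)
step 3: θ'=1.2688 (R=-0.5000) → pose (-1.5802, 5.8102, 1.2688)
step 4: θ'=-0.2312 (R=-0.6667) → pose (-0.7909, 6.2608, -0.2312)
step 5: θ'=2.0188 (R=-0.8333) → pose (-1.7329, 5.0887, 2.0188)

(-1.7329, 5.0887, 2.0188)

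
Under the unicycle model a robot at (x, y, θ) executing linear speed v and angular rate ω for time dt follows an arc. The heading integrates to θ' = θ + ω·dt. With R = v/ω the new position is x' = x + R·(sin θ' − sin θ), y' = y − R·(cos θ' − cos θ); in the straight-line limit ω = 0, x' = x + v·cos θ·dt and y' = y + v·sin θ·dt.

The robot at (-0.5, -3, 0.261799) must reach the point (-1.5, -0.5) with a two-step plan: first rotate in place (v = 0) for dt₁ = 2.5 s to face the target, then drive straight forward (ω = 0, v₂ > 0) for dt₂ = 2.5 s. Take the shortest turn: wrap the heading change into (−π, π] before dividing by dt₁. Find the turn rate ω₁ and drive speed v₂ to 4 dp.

ω₁ = 0.6758, v₂ = 1.0770

heading to target = atan2(-0.5−-3, -1.5−-0.5) = 1.9513
Δθ = wrap(1.9513 − 0.2618) = 1.6895; ω₁ = Δθ/dt₁ = 0.6758
distance = √((-1.5−-0.5)² + (-0.5−-3)²) = 2.6926; v₂ = distance/dt₂ = 1.0770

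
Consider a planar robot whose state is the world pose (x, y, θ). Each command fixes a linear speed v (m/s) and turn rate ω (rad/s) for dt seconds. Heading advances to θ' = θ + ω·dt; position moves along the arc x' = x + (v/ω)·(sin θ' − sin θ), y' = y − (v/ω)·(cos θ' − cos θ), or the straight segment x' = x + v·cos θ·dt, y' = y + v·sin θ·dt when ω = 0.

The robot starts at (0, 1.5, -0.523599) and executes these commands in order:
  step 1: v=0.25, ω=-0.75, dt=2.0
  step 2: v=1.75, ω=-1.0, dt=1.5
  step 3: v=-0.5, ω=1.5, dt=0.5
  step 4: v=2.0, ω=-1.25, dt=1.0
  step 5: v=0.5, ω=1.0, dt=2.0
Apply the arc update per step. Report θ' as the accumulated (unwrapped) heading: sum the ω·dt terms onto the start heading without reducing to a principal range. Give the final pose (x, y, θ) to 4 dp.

(-4.4952, 0.5824, -2.0236)

step 1: θ'=-2.0236 (R=-0.3333) → pose (0.1331, 1.0655, -2.0236)
step 2: θ'=-3.5236 (R=-1.7500) → pose (-2.0929, 0.2072, -3.5236)
step 3: θ'=-2.7736 (R=-0.3333) → pose (-1.8488, 0.2055, -2.7736)
step 4: θ'=-4.0236 (R=-1.6000) → pose (-3.6596, 0.6814, -4.0236)
step 5: θ'=-2.0236 (R=0.5000) → pose (-4.4952, 0.5824, -2.0236)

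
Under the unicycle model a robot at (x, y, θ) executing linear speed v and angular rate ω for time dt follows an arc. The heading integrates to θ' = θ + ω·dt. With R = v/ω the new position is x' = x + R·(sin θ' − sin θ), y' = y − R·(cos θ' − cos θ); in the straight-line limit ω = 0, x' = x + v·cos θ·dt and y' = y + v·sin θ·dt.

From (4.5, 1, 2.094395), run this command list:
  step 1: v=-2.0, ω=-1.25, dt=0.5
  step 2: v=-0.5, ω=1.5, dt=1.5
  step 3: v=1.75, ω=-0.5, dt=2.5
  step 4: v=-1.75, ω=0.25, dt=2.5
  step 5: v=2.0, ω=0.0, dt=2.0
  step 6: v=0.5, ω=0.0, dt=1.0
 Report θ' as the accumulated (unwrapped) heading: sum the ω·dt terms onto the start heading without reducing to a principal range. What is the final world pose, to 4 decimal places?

step 1: θ'=1.4694 (R=1.6000) → pose (4.7061, 0.0380, 1.4694)
step 2: θ'=3.7194 (R=-0.3333) → pose (5.2198, -0.2749, 3.7194)
step 3: θ'=2.4694 (R=-3.5000) → pose (1.1287, -0.0817, 2.4694)
step 4: θ'=3.0944 (R=-7.0000) → pose (5.1574, -1.5967, 3.0944)
step 5: θ'=3.0944 (straight) → pose (1.1618, -1.4080, 3.0944)
step 6: θ'=3.0944 (straight) → pose (0.6624, -1.3844, 3.0944)

(0.6624, -1.3844, 3.0944)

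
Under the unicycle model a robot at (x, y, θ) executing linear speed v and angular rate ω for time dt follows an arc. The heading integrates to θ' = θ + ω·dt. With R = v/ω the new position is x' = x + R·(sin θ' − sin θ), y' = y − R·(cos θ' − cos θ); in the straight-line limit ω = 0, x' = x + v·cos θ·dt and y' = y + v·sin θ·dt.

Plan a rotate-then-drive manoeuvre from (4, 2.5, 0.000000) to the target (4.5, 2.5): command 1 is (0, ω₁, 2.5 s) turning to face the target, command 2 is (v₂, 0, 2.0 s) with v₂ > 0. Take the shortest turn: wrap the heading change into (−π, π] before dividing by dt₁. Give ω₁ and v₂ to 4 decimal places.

heading to target = atan2(2.5−2.5, 4.5−4) = 0.0000
Δθ = wrap(0.0000 − 0.0000) = 0.0000; ω₁ = Δθ/dt₁ = 0.0000
distance = √((4.5−4)² + (2.5−2.5)²) = 0.5000; v₂ = distance/dt₂ = 0.2500

ω₁ = 0.0000, v₂ = 0.2500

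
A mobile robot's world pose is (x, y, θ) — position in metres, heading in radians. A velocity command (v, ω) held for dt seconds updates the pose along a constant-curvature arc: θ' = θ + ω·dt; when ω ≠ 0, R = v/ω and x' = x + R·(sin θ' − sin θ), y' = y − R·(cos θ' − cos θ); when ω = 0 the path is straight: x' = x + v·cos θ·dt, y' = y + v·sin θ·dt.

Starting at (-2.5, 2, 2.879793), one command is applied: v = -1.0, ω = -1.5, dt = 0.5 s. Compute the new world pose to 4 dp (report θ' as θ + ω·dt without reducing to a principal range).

(-2.1074, 1.7096, 2.1298)

θ' = 2.8798 + -1.5·0.5 = 2.1298
R = v/ω = -1.0/-1.5 = 0.6667
x' = -2.5 + 0.6667·(sin 2.1298 − sin 2.8798) = -2.1074
y' = 2 − 0.6667·(cos 2.1298 − cos 2.8798) = 1.7096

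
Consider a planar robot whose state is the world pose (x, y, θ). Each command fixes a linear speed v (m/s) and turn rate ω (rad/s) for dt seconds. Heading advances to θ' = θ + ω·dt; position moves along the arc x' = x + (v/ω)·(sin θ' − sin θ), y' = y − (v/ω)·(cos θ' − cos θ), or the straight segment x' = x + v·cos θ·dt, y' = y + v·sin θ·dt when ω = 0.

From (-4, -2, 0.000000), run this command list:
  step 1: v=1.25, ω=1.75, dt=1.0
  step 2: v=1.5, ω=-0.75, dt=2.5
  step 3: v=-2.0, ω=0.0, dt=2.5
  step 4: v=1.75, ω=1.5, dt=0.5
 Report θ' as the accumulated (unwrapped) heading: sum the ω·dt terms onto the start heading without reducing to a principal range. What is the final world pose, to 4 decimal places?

(-5.2128, 2.0173, 0.6250)

step 1: θ'=1.7500 (R=0.7143) → pose (-3.2972, -1.1584, 1.7500)
step 2: θ'=-0.1250 (R=-2.0000) → pose (-1.0798, 1.1825, -0.1250)
step 3: θ'=-0.1250 (straight) → pose (-6.0408, 1.8059, -0.1250)
step 4: θ'=0.6250 (R=1.1667) → pose (-5.2128, 2.0173, 0.6250)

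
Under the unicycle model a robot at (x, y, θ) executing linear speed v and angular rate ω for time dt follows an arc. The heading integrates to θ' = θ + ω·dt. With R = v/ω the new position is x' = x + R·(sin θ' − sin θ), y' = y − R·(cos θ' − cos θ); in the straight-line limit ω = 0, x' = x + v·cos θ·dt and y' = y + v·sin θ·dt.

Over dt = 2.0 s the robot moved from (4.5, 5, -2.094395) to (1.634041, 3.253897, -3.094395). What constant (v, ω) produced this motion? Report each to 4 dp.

Δθ = -3.094395 − -2.094395 = -1.000000
ω = Δθ/dt = -1.000000/2.0 = -0.5000
R = Δx/(sin θ' − sin θ) = -3.5000
v = R·ω = -3.5000·-0.5000 = 1.7500

v = 1.7500, ω = -0.5000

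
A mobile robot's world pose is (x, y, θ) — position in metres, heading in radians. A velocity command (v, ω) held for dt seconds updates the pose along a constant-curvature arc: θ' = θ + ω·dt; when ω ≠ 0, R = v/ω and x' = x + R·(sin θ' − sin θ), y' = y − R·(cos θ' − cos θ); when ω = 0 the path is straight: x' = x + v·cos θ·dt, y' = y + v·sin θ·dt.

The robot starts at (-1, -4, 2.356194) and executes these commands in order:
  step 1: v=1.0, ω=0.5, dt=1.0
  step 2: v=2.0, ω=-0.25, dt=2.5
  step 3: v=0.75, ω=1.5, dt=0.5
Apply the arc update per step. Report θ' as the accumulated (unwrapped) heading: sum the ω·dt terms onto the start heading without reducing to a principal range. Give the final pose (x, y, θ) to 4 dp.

(-6.2318, -0.5393, 2.9812)

step 1: θ'=2.8562 (R=2.0000) → pose (-1.8511, -3.4951, 2.8562)
step 2: θ'=2.2312 (R=-8.0000) → pose (-5.9168, -0.7262, 2.2312)
step 3: θ'=2.9812 (R=0.5000) → pose (-6.2318, -0.5393, 2.9812)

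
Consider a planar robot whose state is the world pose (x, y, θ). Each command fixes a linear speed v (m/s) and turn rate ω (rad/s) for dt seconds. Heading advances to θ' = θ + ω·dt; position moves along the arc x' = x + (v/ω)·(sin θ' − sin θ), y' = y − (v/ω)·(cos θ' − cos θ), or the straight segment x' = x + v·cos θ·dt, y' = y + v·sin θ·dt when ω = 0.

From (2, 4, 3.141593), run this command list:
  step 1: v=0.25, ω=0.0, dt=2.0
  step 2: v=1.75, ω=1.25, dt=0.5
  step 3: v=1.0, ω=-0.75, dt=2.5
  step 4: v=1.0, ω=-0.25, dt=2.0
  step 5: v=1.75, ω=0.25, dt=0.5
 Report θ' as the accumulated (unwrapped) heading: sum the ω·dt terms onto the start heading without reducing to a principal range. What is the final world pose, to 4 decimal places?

step 1: θ'=3.1416 (straight) → pose (1.5000, 4.0000, 3.1416)
step 2: θ'=3.7666 (R=1.4000) → pose (0.6809, 3.7353, 3.7666)
step 3: θ'=1.8916 (R=-1.3333) → pose (-1.3646, 4.3962, 1.8916)
step 4: θ'=1.3916 (R=-4.0000) → pose (-1.5046, 6.3705, 1.3916)
step 5: θ'=1.5166 (R=7.0000) → pose (-1.4028, 7.2390, 1.5166)

(-1.4028, 7.2390, 1.5166)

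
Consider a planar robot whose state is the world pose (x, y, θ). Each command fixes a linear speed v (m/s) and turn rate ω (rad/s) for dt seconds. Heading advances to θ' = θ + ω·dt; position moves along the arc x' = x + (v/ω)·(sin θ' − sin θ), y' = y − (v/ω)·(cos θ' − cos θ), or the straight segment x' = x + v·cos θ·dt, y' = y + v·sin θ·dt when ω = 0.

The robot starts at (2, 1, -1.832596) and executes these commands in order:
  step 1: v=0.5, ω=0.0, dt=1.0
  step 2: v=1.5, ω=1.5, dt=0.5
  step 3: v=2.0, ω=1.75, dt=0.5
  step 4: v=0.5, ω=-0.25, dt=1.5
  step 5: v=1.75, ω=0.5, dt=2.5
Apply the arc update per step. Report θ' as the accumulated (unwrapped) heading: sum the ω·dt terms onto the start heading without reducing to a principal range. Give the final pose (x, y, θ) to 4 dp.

(7.5073, -0.9065, 0.6674)

step 1: θ'=-1.8326 (straight) → pose (1.8706, 0.5170, -1.8326)
step 2: θ'=-1.0826 (R=1.0000) → pose (1.9533, -0.2108, -1.0826)
step 3: θ'=-0.2076 (R=1.1429) → pose (2.7271, -0.7931, -0.2076)
step 4: θ'=-0.5826 (R=-2.0000) → pose (3.4153, -1.0801, -0.5826)
step 5: θ'=0.6674 (R=3.5000) → pose (7.5073, -0.9065, 0.6674)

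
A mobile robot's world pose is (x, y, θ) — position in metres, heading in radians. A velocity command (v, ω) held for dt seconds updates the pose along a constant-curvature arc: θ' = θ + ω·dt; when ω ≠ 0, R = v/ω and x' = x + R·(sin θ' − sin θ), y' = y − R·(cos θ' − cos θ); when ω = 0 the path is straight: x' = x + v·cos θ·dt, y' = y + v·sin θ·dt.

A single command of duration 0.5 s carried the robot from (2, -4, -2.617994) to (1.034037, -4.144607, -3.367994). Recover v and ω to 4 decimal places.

Δθ = -3.367994 − -2.617994 = -0.750000
ω = Δθ/dt = -0.750000/0.5 = -1.5000
R = Δx/(sin θ' − sin θ) = -1.3333
v = R·ω = -1.3333·-1.5000 = 2.0000

v = 2.0000, ω = -1.5000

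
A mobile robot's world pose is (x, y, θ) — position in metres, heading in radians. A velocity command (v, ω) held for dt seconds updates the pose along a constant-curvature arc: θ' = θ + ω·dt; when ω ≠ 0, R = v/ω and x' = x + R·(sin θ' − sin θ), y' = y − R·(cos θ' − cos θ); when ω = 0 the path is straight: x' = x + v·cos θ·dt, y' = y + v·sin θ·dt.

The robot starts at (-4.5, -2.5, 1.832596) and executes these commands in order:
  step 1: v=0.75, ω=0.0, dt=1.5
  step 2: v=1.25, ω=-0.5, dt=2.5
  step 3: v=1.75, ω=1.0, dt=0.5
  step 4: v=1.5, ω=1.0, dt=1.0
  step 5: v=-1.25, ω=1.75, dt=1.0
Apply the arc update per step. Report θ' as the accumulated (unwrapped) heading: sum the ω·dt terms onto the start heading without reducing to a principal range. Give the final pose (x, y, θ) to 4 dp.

step 1: θ'=1.8326 (straight) → pose (-4.7912, -1.4133, 1.8326)
step 2: θ'=0.5826 (R=-2.5000) → pose (-3.7518, 1.3213, 0.5826)
step 3: θ'=1.0826 (R=1.7500) → pose (-3.1691, 1.9618, 1.0826)
step 4: θ'=2.0826 (R=1.5000) → pose (-3.1861, 3.4000, 2.0826)
step 5: θ'=3.8326 (R=-0.7143) → pose (-2.1081, 3.1994, 3.8326)

(-2.1081, 3.1994, 3.8326)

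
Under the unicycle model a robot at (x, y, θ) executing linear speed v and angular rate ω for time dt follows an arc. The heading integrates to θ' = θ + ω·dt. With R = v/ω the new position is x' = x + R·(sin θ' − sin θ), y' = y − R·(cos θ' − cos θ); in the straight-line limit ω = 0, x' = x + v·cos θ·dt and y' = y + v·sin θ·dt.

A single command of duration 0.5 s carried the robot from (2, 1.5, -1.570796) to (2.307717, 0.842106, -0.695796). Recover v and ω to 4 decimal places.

Δθ = -0.695796 − -1.570796 = 0.875000
ω = Δθ/dt = 0.875000/0.5 = 1.7500
R = −Δy/(cos θ' − cos θ) = 0.8571
v = R·ω = 0.8571·1.7500 = 1.5000

v = 1.5000, ω = 1.7500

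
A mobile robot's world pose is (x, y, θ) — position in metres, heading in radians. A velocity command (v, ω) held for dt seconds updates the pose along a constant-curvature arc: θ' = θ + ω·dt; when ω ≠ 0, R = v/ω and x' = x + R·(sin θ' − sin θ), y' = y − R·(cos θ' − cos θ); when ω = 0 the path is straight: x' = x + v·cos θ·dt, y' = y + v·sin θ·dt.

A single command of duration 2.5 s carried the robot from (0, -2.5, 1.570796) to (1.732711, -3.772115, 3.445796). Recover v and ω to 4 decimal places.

Δθ = 3.445796 − 1.570796 = 1.875000
ω = Δθ/dt = 1.875000/2.5 = 0.7500
R = Δx/(sin θ' − sin θ) = -1.3333
v = R·ω = -1.3333·0.7500 = -1.0000

v = -1.0000, ω = 0.7500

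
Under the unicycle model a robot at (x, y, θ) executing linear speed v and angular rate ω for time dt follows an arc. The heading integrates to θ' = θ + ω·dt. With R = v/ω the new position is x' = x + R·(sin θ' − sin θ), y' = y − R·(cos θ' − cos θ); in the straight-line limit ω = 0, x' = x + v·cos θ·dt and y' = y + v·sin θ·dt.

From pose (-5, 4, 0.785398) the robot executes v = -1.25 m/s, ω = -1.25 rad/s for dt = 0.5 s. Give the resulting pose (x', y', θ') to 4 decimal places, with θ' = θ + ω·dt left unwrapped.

(-5.5474, 3.7199, 0.1604)

θ' = 0.7854 + -1.25·0.5 = 0.1604
R = v/ω = -1.25/-1.25 = 1.0000
x' = -5 + 1.0000·(sin 0.1604 − sin 0.7854) = -5.5474
y' = 4 − 1.0000·(cos 0.1604 − cos 0.7854) = 3.7199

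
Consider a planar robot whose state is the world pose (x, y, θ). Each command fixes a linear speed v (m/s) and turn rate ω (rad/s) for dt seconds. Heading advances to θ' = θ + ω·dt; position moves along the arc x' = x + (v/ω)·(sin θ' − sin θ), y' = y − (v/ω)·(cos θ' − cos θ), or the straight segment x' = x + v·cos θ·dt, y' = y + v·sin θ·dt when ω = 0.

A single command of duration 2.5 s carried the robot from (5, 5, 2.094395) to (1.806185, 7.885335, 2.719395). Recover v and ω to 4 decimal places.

Δθ = 2.719395 − 2.094395 = 0.625000
ω = Δθ/dt = 0.625000/2.5 = 0.2500
R = Δx/(sin θ' − sin θ) = 7.0000
v = R·ω = 7.0000·0.2500 = 1.7500

v = 1.7500, ω = 0.2500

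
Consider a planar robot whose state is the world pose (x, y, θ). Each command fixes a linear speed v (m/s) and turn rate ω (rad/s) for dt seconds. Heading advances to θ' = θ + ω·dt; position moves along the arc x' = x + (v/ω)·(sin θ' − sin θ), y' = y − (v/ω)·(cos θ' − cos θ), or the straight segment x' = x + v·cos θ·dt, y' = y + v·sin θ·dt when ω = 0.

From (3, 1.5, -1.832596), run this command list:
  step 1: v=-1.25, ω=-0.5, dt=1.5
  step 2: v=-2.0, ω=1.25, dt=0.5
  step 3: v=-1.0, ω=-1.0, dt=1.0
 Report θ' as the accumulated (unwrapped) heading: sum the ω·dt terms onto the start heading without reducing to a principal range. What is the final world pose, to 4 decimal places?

step 1: θ'=-2.5826 (R=2.5000) → pose (4.0890, 2.9724, -2.5826)
step 2: θ'=-1.9576 (R=-1.6000) → pose (4.7222, 3.7253, -1.9576)
step 3: θ'=-2.9576 (R=1.0000) → pose (5.4654, 4.3312, -2.9576)

(5.4654, 4.3312, -2.9576)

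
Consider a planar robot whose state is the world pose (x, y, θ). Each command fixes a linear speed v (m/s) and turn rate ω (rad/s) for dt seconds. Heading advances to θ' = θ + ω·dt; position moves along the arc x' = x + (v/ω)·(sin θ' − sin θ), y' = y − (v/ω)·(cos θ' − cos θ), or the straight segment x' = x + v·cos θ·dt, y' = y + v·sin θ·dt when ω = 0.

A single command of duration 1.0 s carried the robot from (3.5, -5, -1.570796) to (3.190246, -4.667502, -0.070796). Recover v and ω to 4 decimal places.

v = -0.5000, ω = 1.5000

Δθ = -0.070796 − -1.570796 = 1.500000
ω = Δθ/dt = 1.500000/1.0 = 1.5000
R = −Δy/(cos θ' − cos θ) = -0.3333
v = R·ω = -0.3333·1.5000 = -0.5000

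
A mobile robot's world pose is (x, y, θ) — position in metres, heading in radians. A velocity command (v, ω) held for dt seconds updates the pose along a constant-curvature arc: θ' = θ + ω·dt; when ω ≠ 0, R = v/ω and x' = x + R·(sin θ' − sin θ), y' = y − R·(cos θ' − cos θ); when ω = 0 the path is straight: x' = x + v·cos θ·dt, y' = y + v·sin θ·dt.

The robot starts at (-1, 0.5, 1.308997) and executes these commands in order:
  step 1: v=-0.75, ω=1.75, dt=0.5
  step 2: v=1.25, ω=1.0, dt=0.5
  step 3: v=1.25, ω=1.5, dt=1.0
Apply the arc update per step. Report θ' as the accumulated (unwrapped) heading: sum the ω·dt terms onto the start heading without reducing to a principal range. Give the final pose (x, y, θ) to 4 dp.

step 1: θ'=2.1840 (R=-0.4286) → pose (-0.9365, 0.1424, 2.1840)
step 2: θ'=2.6840 (R=1.2500) → pose (-1.4065, 0.5445, 2.6840)
step 3: θ'=4.1840 (R=0.8333) → pose (-2.4944, 0.2170, 4.1840)

(-2.4944, 0.2170, 4.1840)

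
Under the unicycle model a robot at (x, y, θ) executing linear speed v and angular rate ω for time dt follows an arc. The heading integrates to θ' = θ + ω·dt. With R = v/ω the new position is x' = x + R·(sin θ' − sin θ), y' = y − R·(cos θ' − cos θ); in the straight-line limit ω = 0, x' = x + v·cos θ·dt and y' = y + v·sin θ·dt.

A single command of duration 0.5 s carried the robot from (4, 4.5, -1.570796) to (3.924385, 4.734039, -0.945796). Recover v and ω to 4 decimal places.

v = -0.5000, ω = 1.2500

Δθ = -0.945796 − -1.570796 = 0.625000
ω = Δθ/dt = 0.625000/0.5 = 1.2500
R = −Δy/(cos θ' − cos θ) = -0.4000
v = R·ω = -0.4000·1.2500 = -0.5000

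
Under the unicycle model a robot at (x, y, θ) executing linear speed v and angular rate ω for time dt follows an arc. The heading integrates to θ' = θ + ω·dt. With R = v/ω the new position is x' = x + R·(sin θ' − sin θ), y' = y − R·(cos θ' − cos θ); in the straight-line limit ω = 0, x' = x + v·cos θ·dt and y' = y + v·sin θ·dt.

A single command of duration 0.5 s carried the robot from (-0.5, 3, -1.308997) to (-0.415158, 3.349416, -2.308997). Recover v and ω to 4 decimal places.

Δθ = -2.308997 − -1.308997 = -1.000000
ω = Δθ/dt = -1.000000/0.5 = -2.0000
R = −Δy/(cos θ' − cos θ) = 0.3750
v = R·ω = 0.3750·-2.0000 = -0.7500

v = -0.7500, ω = -2.0000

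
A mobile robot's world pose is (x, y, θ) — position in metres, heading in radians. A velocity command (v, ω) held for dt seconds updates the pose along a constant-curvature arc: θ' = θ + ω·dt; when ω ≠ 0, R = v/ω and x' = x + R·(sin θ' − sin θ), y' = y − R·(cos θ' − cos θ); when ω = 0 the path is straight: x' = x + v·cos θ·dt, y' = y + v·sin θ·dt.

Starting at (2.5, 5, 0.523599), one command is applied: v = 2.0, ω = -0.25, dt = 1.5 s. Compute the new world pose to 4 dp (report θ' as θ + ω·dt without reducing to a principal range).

θ' = 0.5236 + -0.25·1.5 = 0.1486
R = v/ω = 2.0/-0.25 = -8.0000
x' = 2.5 + -8.0000·(sin 0.1486 − sin 0.5236) = 5.3156
y' = 5 − -8.0000·(cos 0.1486 − cos 0.5236) = 5.9836

(5.3156, 5.9836, 0.1486)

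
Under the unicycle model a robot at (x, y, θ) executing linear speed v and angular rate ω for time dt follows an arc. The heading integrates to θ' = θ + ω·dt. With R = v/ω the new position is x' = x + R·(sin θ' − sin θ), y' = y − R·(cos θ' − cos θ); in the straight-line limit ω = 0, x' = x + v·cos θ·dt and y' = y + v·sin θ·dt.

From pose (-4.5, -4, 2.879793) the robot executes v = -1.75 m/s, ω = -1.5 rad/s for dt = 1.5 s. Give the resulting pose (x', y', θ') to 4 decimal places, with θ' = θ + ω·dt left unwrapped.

(-4.1148, -6.0698, 0.6298)

θ' = 2.8798 + -1.5·1.5 = 0.6298
R = v/ω = -1.75/-1.5 = 1.1667
x' = -4.5 + 1.1667·(sin 0.6298 − sin 2.8798) = -4.1148
y' = -4 − 1.1667·(cos 0.6298 − cos 2.8798) = -6.0698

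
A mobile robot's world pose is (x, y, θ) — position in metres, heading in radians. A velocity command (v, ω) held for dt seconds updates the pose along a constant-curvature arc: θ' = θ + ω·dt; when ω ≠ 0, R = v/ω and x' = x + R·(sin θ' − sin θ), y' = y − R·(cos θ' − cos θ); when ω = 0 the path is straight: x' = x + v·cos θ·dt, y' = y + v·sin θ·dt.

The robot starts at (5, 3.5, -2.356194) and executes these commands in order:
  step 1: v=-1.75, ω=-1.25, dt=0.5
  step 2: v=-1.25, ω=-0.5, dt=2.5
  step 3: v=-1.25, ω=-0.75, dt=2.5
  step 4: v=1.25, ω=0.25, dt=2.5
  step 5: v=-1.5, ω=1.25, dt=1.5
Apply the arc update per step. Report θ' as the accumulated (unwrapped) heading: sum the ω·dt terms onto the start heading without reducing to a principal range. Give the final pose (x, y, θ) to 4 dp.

(10.2360, -0.2924, -3.6062)

step 1: θ'=-2.9812 (R=1.4000) → pose (5.7664, 3.8921, -2.9812)
step 2: θ'=-4.2312 (R=2.5000) → pose (8.3817, 2.5813, -4.2312)
step 3: θ'=-6.1062 (R=1.6667) → pose (7.1978, 0.1692, -6.1062)
step 4: θ'=-5.4812 (R=5.0000) → pose (9.9111, 1.6147, -5.4812)
step 5: θ'=-3.6062 (R=-1.2000) → pose (10.2360, -0.2924, -3.6062)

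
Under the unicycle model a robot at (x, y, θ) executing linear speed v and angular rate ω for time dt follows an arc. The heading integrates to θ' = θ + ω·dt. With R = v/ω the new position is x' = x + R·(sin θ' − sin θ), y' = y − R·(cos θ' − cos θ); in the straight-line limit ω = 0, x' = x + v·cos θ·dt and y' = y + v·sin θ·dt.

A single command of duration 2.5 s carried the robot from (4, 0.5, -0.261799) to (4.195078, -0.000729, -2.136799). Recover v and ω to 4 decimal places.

v = 0.2500, ω = -0.7500

Δθ = -2.136799 − -0.261799 = -1.875000
ω = Δθ/dt = -1.875000/2.5 = -0.7500
R = −Δy/(cos θ' − cos θ) = -0.3333
v = R·ω = -0.3333·-0.7500 = 0.2500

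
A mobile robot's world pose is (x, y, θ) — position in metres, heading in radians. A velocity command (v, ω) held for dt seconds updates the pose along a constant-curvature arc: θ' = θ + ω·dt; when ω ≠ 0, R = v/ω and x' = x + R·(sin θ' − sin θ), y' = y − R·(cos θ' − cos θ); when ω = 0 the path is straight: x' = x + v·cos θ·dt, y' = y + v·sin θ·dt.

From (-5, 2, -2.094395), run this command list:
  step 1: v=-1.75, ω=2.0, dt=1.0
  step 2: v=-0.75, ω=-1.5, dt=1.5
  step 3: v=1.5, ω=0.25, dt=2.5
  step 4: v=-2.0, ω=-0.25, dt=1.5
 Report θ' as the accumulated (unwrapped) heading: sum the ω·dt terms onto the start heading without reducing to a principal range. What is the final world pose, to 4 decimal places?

step 1: θ'=-0.0944 (R=-0.8750) → pose (-5.6753, 3.3086, -0.0944)
step 2: θ'=-2.3444 (R=0.5000) → pose (-5.9859, 4.1557, -2.3444)
step 3: θ'=-1.7194 (R=6.0000) → pose (-7.6273, 0.8518, -1.7194)
step 4: θ'=-2.0944 (R=8.0000) → pose (-6.6437, 3.6673, -2.0944)

(-6.6437, 3.6673, -2.0944)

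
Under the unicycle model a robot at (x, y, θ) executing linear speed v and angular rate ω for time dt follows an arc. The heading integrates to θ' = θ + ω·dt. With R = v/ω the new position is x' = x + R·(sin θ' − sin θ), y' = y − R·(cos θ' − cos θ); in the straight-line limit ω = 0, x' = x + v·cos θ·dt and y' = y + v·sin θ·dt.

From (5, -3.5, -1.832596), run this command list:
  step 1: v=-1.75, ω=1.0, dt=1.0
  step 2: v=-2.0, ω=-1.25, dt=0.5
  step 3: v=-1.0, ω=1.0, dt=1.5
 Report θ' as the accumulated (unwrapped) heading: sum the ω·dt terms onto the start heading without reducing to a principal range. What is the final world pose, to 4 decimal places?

step 1: θ'=-0.8326 (R=-1.7500) → pose (4.6041, -1.8694, -0.8326)
step 2: θ'=-1.4576 (R=1.6000) → pose (4.1978, -0.9734, -1.4576)
step 3: θ'=0.0424 (R=-1.0000) → pose (3.1618, -0.0872, 0.0424)

(3.1618, -0.0872, 0.0424)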